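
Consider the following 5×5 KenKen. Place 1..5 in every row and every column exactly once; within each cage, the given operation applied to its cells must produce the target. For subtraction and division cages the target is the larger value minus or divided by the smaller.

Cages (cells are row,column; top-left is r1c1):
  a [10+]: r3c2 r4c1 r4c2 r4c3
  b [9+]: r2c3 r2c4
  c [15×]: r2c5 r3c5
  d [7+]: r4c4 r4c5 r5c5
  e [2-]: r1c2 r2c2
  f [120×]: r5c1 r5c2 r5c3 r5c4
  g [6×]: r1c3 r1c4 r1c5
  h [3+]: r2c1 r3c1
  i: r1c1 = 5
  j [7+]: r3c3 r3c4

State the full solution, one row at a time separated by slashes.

Cage i is a single given cell, which forces r1c1 = 5.
Row 1 needs a 4, and only r1c2 is open for it.
Cage e needs two cells with difference 2, leaving r2c2 = 2.
Row 2 already has 2; hence r2c1 = 1.
Cage h needs two cells with sum 3; hence r3c1 = 2.
Row 2 needs a 3, and only r2c5 is open for it.
Column 5 already has 3; hence r3c5 = 5.
In row 3, 1 can only go at r3c2, so r3c2 = 1.
Row 4 needs a 5, and only r4c2 is open for it.
Cage a has sum 10, leaving r4c1 = 3.
Cage a has sum 10; hence r4c3 = 1.
The 4 cells of cage f must have product 120; hence r5c1 = 4.
5 is placed in column 2, which forces r5c2 = 3.
Cage d needs sum 7, which forces r5c5 = 1.
Cage g has product 6, leaving r1c3 = 3.
The 3 cells of cage g must have product 6; hence r1c4 = 1.
Column 5 already has 1; hence r1c5 = 2.
3 is placed in column 3, leaving r3c3 = 4.
Row 3 already has 4, which forces r3c4 = 3.
Column 5 already has 2, leaving r4c5 = 4.
Column 3 now contains 4, leaving r2c3 = 5.
The two cells of cage b must have sum 9; hence r2c4 = 4.
Row 4 already has 4, leaving r4c4 = 2.
Column 3 already has 5, so r5c3 = 2.
Column 4 already has 2, so r5c4 = 5.

5 4 3 1 2 / 1 2 5 4 3 / 2 1 4 3 5 / 3 5 1 2 4 / 4 3 2 5 1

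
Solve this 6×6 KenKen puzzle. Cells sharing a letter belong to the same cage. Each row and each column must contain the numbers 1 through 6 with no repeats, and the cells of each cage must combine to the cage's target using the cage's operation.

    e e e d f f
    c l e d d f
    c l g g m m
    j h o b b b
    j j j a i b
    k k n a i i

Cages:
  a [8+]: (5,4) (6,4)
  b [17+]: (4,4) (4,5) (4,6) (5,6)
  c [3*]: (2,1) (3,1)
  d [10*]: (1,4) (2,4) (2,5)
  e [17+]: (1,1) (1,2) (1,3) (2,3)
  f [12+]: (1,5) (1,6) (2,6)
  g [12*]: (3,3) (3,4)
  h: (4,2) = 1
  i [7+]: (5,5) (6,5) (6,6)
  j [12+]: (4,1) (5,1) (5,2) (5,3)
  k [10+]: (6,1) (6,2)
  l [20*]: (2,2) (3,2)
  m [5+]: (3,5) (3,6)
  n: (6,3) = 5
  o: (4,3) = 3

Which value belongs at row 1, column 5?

3

Cage h is a single given cell; hence (4,2) = 1.
Cage o is given, leaving (4,3) = 3.
N is a freebie, leaving (6,3) = 5.
The only place for 5 in row 3 is (3,2).
5 is placed in column 2, leaving (2,2) = 4.
Column 2 already has 4, which forces (6,2) = 6.
The 4 cells of cage e must have sum 17, so (2,3) = 6.
6 is placed in row 6, so (6,1) = 4.
The only place for 6 in row 3 is (3,4).
The two cells of cage g must have product 12; hence (3,3) = 2.
6 is placed in column 4; hence (5,4) = 5.
Cage a needs two cells with sum 8, which forces (6,4) = 3.
The 4 cells of cage e must have sum 17, which forces (1,1) = 5.
The 4 cells of cage e must have sum 17, so (1,2) = 2.
Column 3 now contains 2, leaving (1,3) = 4.
Row 1 now contains 2, so (1,4) = 1.
Column 4 now contains 1, leaving (2,4) = 2.
The 3 cells of cage d must have product 10; hence (2,5) = 5.
Column 4 now contains 2, which forces (4,4) = 4.
Column 2 now contains 2, leaving (5,2) = 3.
4 is placed in column 3; hence (5,3) = 1.
Cage i needs sum 7, leaving (5,5) = 4.
Cage f has sum 12; hence (1,5) = 3.
Cage f needs sum 12, which forces (1,6) = 6.
The 3 cells of cage f must have sum 12, so (2,6) = 3.
Column 5 now contains 4, leaving (3,5) = 1.
The two cells of cage m must have sum 5, which forces (3,6) = 4.
The 4 cells of cage b must have sum 17, which forces (4,6) = 5.
Column 6 now contains 6, so (5,6) = 2.
1 is placed in column 5, leaving (6,5) = 2.
Column 6 already has 2; hence (6,6) = 1.
3 is placed in row 2; hence (2,1) = 1.
Row 3 already has 1; hence (3,1) = 3.
Cage j has sum 12; hence (4,1) = 2.
Column 5 already has 2, which forces (4,5) = 6.
2 is placed in row 5, which forces (5,1) = 6.
Filled in: 5 2 4 1 3 6 / 1 4 6 2 5 3 / 3 5 2 6 1 4 / 2 1 3 4 6 5 / 6 3 1 5 4 2 / 4 6 5 3 2 1.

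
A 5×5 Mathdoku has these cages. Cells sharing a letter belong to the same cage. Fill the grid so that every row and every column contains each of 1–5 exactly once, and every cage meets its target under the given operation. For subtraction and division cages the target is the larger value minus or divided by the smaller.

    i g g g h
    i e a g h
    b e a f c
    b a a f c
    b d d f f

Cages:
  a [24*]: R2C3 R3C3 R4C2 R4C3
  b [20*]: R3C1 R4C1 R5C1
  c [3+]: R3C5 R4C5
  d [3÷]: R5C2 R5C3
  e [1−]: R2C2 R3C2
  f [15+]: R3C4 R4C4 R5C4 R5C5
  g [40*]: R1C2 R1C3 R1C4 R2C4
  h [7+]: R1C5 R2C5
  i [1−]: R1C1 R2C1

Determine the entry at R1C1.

In row 5, 2 can only go at R5C4, so R5C4 = 2.
The only place for 5 in column 3 is R1C3.
Cage g has product 40, which forces R1C2 = 2.
In column 1, 2 can only go at R2C1, so R2C1 = 2.
In row 2, 5 can only go at R2C2, so R2C2 = 5.
Cage e's pair has difference 1; hence R3C2 = 4.
In column 1, 3 can only go at R1C1, so R1C1 = 3.
Row 1 already has 3, leaving R1C5 = 4.
Cage h's pair has sum 7, which forces R2C5 = 3.
Column 5 now contains 4, which forces R5C5 = 5.
4 is placed in row 1, which forces R1C4 = 1.
Cage g needs product 40, leaving R2C4 = 4.
Row 2 already has 4, leaving R2C3 = 1.
Cage a has product 24, which forces R3C3 = 2.
Row 3 now contains 2, leaving R3C5 = 1.
Cage a has product 24, leaving R4C2 = 3.
Cage a has product 24, so R4C3 = 4.
3 is placed in row 4, which forces R4C4 = 5.
1 is placed in column 5, leaving R4C5 = 2.
3 is placed in column 2, which forces R5C2 = 1.
Column 3 now contains 1, leaving R5C3 = 3.
1 is placed in row 3, leaving R3C1 = 5.
Column 4 already has 5; hence R3C4 = 3.
5 is placed in row 4, which forces R4C1 = 1.
1 is placed in row 5, so R5C1 = 4.
Completed grid: 3 2 5 1 4 / 2 5 1 4 3 / 5 4 2 3 1 / 1 3 4 5 2 / 4 1 3 2 5.

3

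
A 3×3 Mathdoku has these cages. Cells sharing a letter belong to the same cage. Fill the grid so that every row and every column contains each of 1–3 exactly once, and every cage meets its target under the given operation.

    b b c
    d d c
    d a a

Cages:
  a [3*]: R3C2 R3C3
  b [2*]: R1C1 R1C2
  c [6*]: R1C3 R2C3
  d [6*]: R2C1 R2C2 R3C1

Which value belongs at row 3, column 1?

2

Row 1 needs a 3, and only R1C3 is open for it.
Column 3 now contains 3, leaving R2C3 = 2.
Cage a needs two cells with product 3; hence R3C2 = 3.
Column 3 now contains 3, so R3C3 = 1.
Cage d has product 6, which forces R2C1 = 3.
3 is placed in column 2; hence R2C2 = 1.
1 is placed in row 3; hence R3C1 = 2.
Column 1 already has 2, leaving R1C1 = 1.
Column 2 now contains 1, which forces R1C2 = 2.
The full grid is 1 2 3 / 3 1 2 / 2 3 1.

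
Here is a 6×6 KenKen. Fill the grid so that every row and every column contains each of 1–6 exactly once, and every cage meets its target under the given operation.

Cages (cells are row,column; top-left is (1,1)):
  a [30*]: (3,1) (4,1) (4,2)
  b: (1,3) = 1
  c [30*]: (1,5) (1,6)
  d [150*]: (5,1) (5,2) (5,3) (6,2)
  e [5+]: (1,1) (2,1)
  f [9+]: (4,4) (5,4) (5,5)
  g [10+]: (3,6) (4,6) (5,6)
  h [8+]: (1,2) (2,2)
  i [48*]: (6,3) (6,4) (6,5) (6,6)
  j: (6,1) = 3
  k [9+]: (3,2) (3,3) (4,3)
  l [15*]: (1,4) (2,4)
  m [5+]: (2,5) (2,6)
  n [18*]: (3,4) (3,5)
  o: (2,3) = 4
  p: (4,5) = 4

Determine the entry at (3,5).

3

B is a freebie, so (1,3) = 1.
Cage o is given, so (2,3) = 4.
Cage p is a single given cell, so (4,5) = 4.
Cage j is a single given cell, leaving (6,1) = 3.
Cage d has product 150, leaving (6,2) = 5.
The two cells of cage e must have sum 5; hence (1,1) = 4.
Cage e's pair has sum 5, which forces (2,1) = 1.
The only place for 2 in row 1 is (1,2).
Column 2 already has 2, so (2,2) = 6.
The only place for 3 in row 1 is (1,4).
3 is placed in column 4, so (2,4) = 5.
3 is placed in column 4, so (3,4) = 6.
Cage n's pair has product 18, leaving (3,5) = 3.
Column 5 now contains 3; hence (2,5) = 2.
Cage m needs two cells with sum 5, so (2,6) = 3.
Cage f has sum 9, leaving (5,5) = 6.
Column 5 now contains 6, leaving (6,5) = 1.
Column 5 now contains 6; hence (1,5) = 5.
Cage c's pair has product 30; hence (1,6) = 6.
The 4 cells of cage d must have product 150, leaving (5,2) = 3.
Cage a needs product 30, so (3,1) = 5.
Row 3 already has 5; hence (3,3) = 2.
The 3 cells of cage a must have product 30, leaving (4,1) = 6.
3 is placed in column 2, leaving (4,2) = 1.
Row 4 already has 6, leaving (4,3) = 3.
Row 4 already has 1, so (4,4) = 2.
Row 4 already has 1, leaving (4,6) = 5.
Column 1 now contains 5; hence (5,1) = 2.
Column 3 already has 2; hence (5,3) = 5.
Column 4 already has 2, leaving (5,4) = 1.
1 is placed in row 5; hence (5,6) = 4.
Cage i needs product 48, so (6,3) = 6.
Column 4 already has 2; hence (6,4) = 4.
Column 6 now contains 4, leaving (6,6) = 2.
Column 2 already has 1, so (3,2) = 4.
Column 6 now contains 4, so (3,6) = 1.
Filled in: 4 2 1 3 5 6 / 1 6 4 5 2 3 / 5 4 2 6 3 1 / 6 1 3 2 4 5 / 2 3 5 1 6 4 / 3 5 6 4 1 2.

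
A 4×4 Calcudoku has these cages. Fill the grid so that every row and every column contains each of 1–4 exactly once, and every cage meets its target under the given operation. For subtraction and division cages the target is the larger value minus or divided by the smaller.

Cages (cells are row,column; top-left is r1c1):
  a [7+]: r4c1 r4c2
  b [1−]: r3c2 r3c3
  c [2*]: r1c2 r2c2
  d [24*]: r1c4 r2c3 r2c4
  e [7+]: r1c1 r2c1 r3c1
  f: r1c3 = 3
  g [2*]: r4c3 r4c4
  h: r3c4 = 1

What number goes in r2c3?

Cage f is given, which forces r1c3 = 3.
Cage h is a single given cell, leaving r3c4 = 1.
Column 4 already has 1, leaving r4c4 = 2.
2 is placed in column 4, so r1c4 = 4.
The 3 cells of cage d must have product 24, so r2c3 = 2.
The 3 cells of cage d must have product 24, so r2c4 = 3.
The two cells of cage b must have difference 1, which forces r3c2 = 3.
Column 3 already has 2, so r3c3 = 4.
Column 2 already has 3, so r4c2 = 4.
2 is placed in row 4; hence r4c3 = 1.
The 3 cells of cage e must have sum 7, so r1c1 = 1.
The two cells of cage c must have product 2; hence r1c2 = 2.
Cage e needs sum 7, which forces r2c1 = 4.
Row 2 now contains 2, which forces r2c2 = 1.
Row 3 now contains 4, so r3c1 = 2.
Row 4 now contains 4, leaving r4c1 = 3.
The full grid is 1 2 3 4 / 4 1 2 3 / 2 3 4 1 / 3 4 1 2.

2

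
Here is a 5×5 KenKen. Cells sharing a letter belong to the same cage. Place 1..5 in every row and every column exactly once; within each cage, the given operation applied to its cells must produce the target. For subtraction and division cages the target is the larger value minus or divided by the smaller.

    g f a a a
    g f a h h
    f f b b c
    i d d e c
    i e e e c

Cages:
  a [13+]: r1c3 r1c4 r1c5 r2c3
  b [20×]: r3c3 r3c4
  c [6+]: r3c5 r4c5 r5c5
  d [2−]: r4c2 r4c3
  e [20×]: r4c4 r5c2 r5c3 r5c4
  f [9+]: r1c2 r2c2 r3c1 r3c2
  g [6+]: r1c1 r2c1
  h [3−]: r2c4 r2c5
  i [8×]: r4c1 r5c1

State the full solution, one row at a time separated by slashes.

5 1 2 3 4 / 1 3 4 2 5 / 3 2 5 4 1 / 4 5 3 1 2 / 2 4 1 5 3

In row 5, 3 can only go at r5c5, so r5c5 = 3.
In column 1, 3 can only go at r3c1, so r3c1 = 3.
Column 4 needs a 3, and only r1c4 is open for it.
The 4 cells of cage f must have sum 9, leaving r2c2 = 3.
Row 4 needs a 3, and only r4c3 is open for it.
The only place for 4 in row 4 is r4c1.
4 is placed in column 1, which forces r5c1 = 2.
Cage e needs product 20, so r4c4 = 1.
Row 4 already has 1, so r4c5 = 2.
Column 5 now contains 2, which forces r3c5 = 1.
Row 4 already has 1, which forces r4c2 = 5.
Cage f needs sum 9; hence r1c2 = 1.
Cage h's pair has difference 3, leaving r2c4 = 2.
Column 5 now contains 1; hence r2c5 = 5.
Row 3 already has 1; hence r3c2 = 2.
1 is placed in column 2, which forces r5c2 = 4.
4 is placed in row 5, leaving r5c4 = 5.
1 is placed in row 1, which forces r1c1 = 5.
Row 1 now contains 5, which forces r1c3 = 2.
5 is placed in column 5; hence r1c5 = 4.
Row 2 already has 5; hence r2c1 = 1.
Row 2 now contains 1, leaving r2c3 = 4.
Cage b needs two cells with product 20, leaving r3c3 = 5.
5 is placed in column 4, which forces r3c4 = 4.
Row 5 now contains 5, so r5c3 = 1.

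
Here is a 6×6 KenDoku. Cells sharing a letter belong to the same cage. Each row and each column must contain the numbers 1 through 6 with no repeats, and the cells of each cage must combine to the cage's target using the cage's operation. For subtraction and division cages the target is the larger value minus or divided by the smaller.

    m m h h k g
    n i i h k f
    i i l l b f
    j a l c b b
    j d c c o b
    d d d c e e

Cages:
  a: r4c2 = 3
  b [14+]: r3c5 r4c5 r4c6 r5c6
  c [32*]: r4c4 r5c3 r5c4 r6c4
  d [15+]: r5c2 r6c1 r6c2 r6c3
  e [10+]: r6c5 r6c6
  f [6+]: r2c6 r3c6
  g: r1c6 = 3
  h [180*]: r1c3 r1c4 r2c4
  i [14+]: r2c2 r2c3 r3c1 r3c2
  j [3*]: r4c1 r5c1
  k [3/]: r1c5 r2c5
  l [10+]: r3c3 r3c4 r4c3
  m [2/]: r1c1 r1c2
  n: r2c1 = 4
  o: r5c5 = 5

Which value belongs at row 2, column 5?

The 3 cells of cage h must have product 180, which forces r1c3 = 6.
The 3 cells of cage h must have product 180, which forces r1c4 = 5.
G is a freebie, so r1c6 = 3.
N is a freebie, leaving r2c1 = 4.
Cage h needs product 180, which forces r2c4 = 6.
Cage a is a single given cell, leaving r4c2 = 3.
Cage c needs product 32, so r5c3 = 4.
O is a freebie; hence r5c5 = 5.
Cage k's pair has quotient 3, so r1c5 = 1.
The two cells of cage k must have quotient 3, which forces r2c5 = 3.
3 is placed in row 4; hence r4c1 = 1.
Cage j's pair has product 3; hence r5c1 = 3.
Row 1 now contains 1, which forces r1c1 = 2.
Cage m needs two cells with quotient 2; hence r1c2 = 4.
The only place for 3 in row 6 is r6c3.
In row 3, 3 can only go at r3c4, so r3c4 = 3.
The only place for 2 in row 6 is r6c4.
Column 4 already has 2, leaving r4c4 = 4.
Column 4 already has 2, which forces r5c4 = 1.
Cage b needs sum 14; hence r3c5 = 4.
Cage b has sum 14, which forces r4c5 = 2.
Cage b has sum 14, leaving r4c6 = 6.
Row 5 now contains 1, so r5c2 = 6.
Cage b needs sum 14, so r5c6 = 2.
Cage d has sum 15, which forces r6c1 = 5.
Cage d has sum 15, which forces r6c2 = 1.
Column 5 already has 4; hence r6c5 = 6.
6 is placed in column 6, so r6c6 = 4.
The 4 cells of cage i must have sum 14, so r2c3 = 1.
1 is placed in row 2, leaving r2c6 = 5.
Column 1 now contains 5; hence r3c1 = 6.
Cage l has sum 10; hence r3c3 = 2.
5 is placed in column 6, so r3c6 = 1.
Row 4 now contains 2; hence r4c3 = 5.
Row 2 now contains 5, so r2c2 = 2.
2 is placed in row 3; hence r3c2 = 5.
The full grid is 2 4 6 5 1 3 / 4 2 1 6 3 5 / 6 5 2 3 4 1 / 1 3 5 4 2 6 / 3 6 4 1 5 2 / 5 1 3 2 6 4.

3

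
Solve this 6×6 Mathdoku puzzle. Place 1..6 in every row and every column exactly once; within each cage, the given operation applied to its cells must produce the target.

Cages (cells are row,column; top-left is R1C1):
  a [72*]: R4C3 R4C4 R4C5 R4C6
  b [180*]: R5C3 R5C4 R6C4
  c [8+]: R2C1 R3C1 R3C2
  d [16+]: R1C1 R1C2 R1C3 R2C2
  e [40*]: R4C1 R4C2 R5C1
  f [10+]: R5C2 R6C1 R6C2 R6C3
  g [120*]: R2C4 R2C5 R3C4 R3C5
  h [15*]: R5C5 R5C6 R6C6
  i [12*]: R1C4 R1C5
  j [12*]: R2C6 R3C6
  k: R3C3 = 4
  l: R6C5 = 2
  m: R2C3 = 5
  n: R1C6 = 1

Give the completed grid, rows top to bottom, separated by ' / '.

Cage n is a single given cell; hence R1C6 = 1.
Cage m is a single given cell, which forces R2C3 = 5.
K is a freebie; hence R3C3 = 4.
The 3 cells of cage b must have product 180, so R5C3 = 6.
Cage b needs product 180, leaving R5C4 = 5.
5 is placed in row 5, leaving R5C6 = 3.
Cage b has product 180, which forces R6C4 = 6.
L is a freebie, so R6C5 = 2.
3 is placed in column 6, so R6C6 = 5.
Cage g needs product 120, which forces R3C5 = 5.
Cage f has sum 10, leaving R5C2 = 2.
Row 5 already has 3, leaving R5C5 = 1.
Cage e needs product 40, so R4C1 = 2.
Cage e has product 40, leaving R4C2 = 5.
Row 5 now contains 2, so R5C1 = 4.
The 3 cells of cage c must have sum 8, leaving R2C1 = 1.
Cage c has sum 8, which forces R3C1 = 6.
Cage c has sum 8, which forces R3C2 = 1.
Row 3 already has 6, so R3C6 = 2.
1 is placed in column 1; hence R6C1 = 3.
Cage f has sum 10, leaving R6C2 = 4.
Row 6 already has 3, so R6C3 = 1.
6 is placed in column 1, so R1C1 = 5.
The 4 cells of cage d must have sum 16, so R1C3 = 2.
Cage g has product 120, leaving R2C4 = 2.
The 4 cells of cage g must have product 120, leaving R2C5 = 4.
2 is placed in column 6, which forces R2C6 = 6.
2 is placed in row 3; hence R3C4 = 3.
Column 3 already has 1, leaving R4C3 = 3.
Cage a has product 72, so R4C4 = 1.
Column 5 already has 4, which forces R4C5 = 6.
Column 6 already has 6, leaving R4C6 = 4.
Cage d has sum 16; hence R1C2 = 6.
Column 4 already has 3, which forces R1C4 = 4.
6 is placed in column 5; hence R1C5 = 3.
Row 2 now contains 6; hence R2C2 = 3.

5 6 2 4 3 1 / 1 3 5 2 4 6 / 6 1 4 3 5 2 / 2 5 3 1 6 4 / 4 2 6 5 1 3 / 3 4 1 6 2 5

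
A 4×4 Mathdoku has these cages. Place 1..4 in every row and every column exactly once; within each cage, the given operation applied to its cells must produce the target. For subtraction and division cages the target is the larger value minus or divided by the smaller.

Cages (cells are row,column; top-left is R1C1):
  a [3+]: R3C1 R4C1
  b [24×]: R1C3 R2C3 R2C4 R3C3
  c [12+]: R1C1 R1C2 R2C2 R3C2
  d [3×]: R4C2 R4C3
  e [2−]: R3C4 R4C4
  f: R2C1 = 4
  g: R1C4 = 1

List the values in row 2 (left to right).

Cage g is a single given cell, so R1C4 = 1.
Cage f is given, leaving R2C1 = 4.
4 is placed in column 1, so R1C1 = 3.
Row 2 needs a 1, and only R2C3 is open for it.
Cage d's pair has product 3, so R4C2 = 1.
1 is placed in column 3, which forces R4C3 = 3.
The 4 cells of cage b must have product 24, leaving R2C4 = 3.
The two cells of cage a must have sum 3, leaving R3C1 = 1.
Row 4 already has 1, so R4C1 = 2.
2 is placed in row 4, leaving R4C4 = 4.
The 4 cells of cage c must have sum 12, which forces R1C2 = 4.
4 is placed in row 1, so R1C3 = 2.
Row 2 now contains 3; hence R2C2 = 2.
Cage c has sum 12, so R3C2 = 3.
2 is placed in column 3, so R3C3 = 4.
4 is placed in column 4, which forces R3C4 = 2.
Completed grid: 3 4 2 1 / 4 2 1 3 / 1 3 4 2 / 2 1 3 4.

4 2 1 3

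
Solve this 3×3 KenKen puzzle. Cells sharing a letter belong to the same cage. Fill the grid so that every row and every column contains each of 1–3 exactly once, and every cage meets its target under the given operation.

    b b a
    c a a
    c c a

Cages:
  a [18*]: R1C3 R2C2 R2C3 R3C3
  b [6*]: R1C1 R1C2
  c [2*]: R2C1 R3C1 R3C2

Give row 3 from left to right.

Cage c has product 2; hence R2C1 = 1.
The 4 cells of cage a must have product 18; hence R2C2 = 3.
Row 2 already has 1, which forces R2C3 = 2.
The 3 cells of cage c must have product 2; hence R3C1 = 2.
The 3 cells of cage c must have product 2, which forces R3C2 = 1.
1 is placed in row 3, which forces R3C3 = 3.
Column 1 already has 2, leaving R1C1 = 3.
3 is placed in column 2, leaving R1C2 = 2.
Column 3 already has 3, which forces R1C3 = 1.
Completed grid: 3 2 1 / 1 3 2 / 2 1 3.

2 1 3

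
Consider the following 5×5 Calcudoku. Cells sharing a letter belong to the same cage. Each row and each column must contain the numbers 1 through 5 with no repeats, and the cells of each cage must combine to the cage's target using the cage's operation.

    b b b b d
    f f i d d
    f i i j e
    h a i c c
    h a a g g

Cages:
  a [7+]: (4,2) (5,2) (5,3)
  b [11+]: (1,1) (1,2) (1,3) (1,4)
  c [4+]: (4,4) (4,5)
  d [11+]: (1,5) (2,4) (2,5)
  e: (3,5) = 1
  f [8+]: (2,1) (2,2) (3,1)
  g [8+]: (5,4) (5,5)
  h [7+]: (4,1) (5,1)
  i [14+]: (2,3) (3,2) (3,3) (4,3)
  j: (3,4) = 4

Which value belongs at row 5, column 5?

Cage j is a single given cell, leaving (3,4) = 4.
E is a freebie, which forces (3,5) = 1.
1 is placed in column 5, which forces (4,5) = 3.
Column 5 already has 3; hence (5,5) = 5.
The 3 cells of cage d must have sum 11, so (2,4) = 5.
Row 4 now contains 3, so (4,4) = 1.
Row 5 now contains 5, which forces (5,4) = 3.
3 is placed in column 4, which forces (1,4) = 2.
Row 1 already has 2, so (1,5) = 4.
4 is placed in column 5, leaving (2,5) = 2.
The two cells of cage h must have sum 7, so (4,1) = 5.
3 is placed in row 5, which forces (5,1) = 2.
2 is placed in column 1, so (3,1) = 3.
Cage a needs sum 7, leaving (4,2) = 2.
Row 4 already has 2, leaving (4,3) = 4.
Column 3 now contains 4; hence (5,3) = 1.
3 is placed in column 1, leaving (1,1) = 1.
Column 1 now contains 1, which forces (2,1) = 4.
4 is placed in row 2, so (2,2) = 1.
Column 3 now contains 4, which forces (2,3) = 3.
2 is placed in column 2, so (3,2) = 5.
The 4 cells of cage i must have sum 14; hence (3,3) = 2.
1 is placed in row 5; hence (5,2) = 4.
Column 2 already has 5, which forces (1,2) = 3.
Column 3 already has 3, so (1,3) = 5.
Completed grid: 1 3 5 2 4 / 4 1 3 5 2 / 3 5 2 4 1 / 5 2 4 1 3 / 2 4 1 3 5.

5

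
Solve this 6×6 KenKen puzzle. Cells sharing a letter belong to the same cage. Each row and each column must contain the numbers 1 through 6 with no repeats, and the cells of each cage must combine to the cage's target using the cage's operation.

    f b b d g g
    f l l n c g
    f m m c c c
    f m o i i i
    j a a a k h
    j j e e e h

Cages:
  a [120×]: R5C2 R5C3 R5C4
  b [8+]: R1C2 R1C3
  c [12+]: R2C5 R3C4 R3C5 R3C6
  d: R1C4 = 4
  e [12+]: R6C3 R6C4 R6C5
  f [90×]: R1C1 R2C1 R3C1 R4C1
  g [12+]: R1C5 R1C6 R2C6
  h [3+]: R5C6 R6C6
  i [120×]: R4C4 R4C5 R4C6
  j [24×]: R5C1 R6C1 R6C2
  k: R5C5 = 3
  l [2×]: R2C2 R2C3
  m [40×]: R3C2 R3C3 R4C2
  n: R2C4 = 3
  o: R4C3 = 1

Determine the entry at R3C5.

Cage d is a single given cell, so R1C4 = 4.
Cage n is a single given cell; hence R2C4 = 3.
Cage o is given, which forces R4C3 = 1.
Cage k is a single given cell, leaving R5C5 = 3.
The two cells of cage l must have product 2, which forces R2C2 = 1.
Column 3 already has 1, so R2C3 = 2.
In row 3, 6 can only go at R3C1, so R3C1 = 6.
Cage f has product 90, leaving R1C1 = 1.
6 is placed in column 1, leaving R2C1 = 5.
Cage f has product 90, leaving R4C1 = 3.
The 3 cells of cage g must have sum 12; hence R2C6 = 4.
Cage j has product 24, so R6C2 = 3.
4 is placed in row 2, which forces R2C5 = 6.
Cage c has sum 12, which forces R3C6 = 3.
Cage i needs product 120, so R4C5 = 4.
Cage g needs sum 12; hence R1C5 = 2.
The 3 cells of cage g must have sum 12, so R1C6 = 6.
2 is placed in column 5, which forces R3C5 = 1.
6 is placed in column 6, which forces R4C6 = 5.
1 is placed in column 5, which forces R6C5 = 5.
Row 1 already has 2, which forces R1C2 = 5.
6 is placed in row 1, so R1C3 = 3.
5 is placed in column 2, which forces R3C2 = 4.
Row 3 already has 4; hence R3C3 = 5.
Row 3 already has 1, which forces R3C4 = 2.
Row 4 already has 5, leaving R4C2 = 2.
Row 4 already has 5, which forces R4C4 = 6.
Column 2 now contains 4, leaving R5C2 = 6.
6 is placed in row 5, leaving R5C3 = 4.
Column 4 now contains 6, which forces R5C4 = 5.
The 3 cells of cage e must have sum 12, so R6C3 = 6.
Cage e has sum 12, leaving R6C4 = 1.
1 is placed in row 6, leaving R6C6 = 2.
Row 5 now contains 4, so R5C1 = 2.
Column 6 now contains 2, which forces R5C6 = 1.
Row 6 now contains 2, which forces R6C1 = 4.
The full grid is 1 5 3 4 2 6 / 5 1 2 3 6 4 / 6 4 5 2 1 3 / 3 2 1 6 4 5 / 2 6 4 5 3 1 / 4 3 6 1 5 2.

1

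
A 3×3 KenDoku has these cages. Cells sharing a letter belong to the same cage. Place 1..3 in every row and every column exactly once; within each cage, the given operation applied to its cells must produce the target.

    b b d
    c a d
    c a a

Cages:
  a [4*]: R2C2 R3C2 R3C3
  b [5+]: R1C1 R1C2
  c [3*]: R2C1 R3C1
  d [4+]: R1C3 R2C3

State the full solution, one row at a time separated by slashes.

The 3 cells of cage a must have product 4, leaving R2C2 = 2.
Cage a needs product 4, so R3C2 = 1.
Cage a needs product 4, which forces R3C3 = 2.
The two cells of cage b must have sum 5, which forces R1C1 = 2.
Column 2 now contains 2, which forces R1C2 = 3.
3 is placed in row 1, so R1C3 = 1.
The two cells of cage c must have product 3, which forces R2C1 = 1.
Column 3 already has 1, leaving R2C3 = 3.
Row 3 already has 1; hence R3C1 = 3.

2 3 1 / 1 2 3 / 3 1 2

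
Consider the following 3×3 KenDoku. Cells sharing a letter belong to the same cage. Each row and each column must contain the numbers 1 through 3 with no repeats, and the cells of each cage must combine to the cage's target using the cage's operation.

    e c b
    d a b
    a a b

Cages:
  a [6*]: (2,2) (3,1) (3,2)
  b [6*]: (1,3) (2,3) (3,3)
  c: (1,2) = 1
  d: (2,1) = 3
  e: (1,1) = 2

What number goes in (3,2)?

3

Cage e is a single given cell, which forces (1,1) = 2.
C is a freebie, leaving (1,2) = 1.
Row 1 now contains 1; hence (1,3) = 3.
D is a freebie, leaving (2,1) = 3.
Row 2 now contains 3, leaving (2,2) = 2.
Row 2 already has 2; hence (2,3) = 1.
Column 1 already has 3, so (3,1) = 1.
2 is placed in column 2, which forces (3,2) = 3.
1 is placed in column 3, so (3,3) = 2.
Completed grid: 2 1 3 / 3 2 1 / 1 3 2.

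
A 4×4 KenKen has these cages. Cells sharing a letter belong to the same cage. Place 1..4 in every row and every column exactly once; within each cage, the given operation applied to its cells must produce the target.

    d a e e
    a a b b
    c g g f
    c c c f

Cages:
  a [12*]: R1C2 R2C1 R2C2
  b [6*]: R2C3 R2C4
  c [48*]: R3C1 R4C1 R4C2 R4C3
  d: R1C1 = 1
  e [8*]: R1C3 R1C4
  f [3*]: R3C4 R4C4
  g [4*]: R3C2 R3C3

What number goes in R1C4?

4

Cage d is given, so R1C1 = 1.
The only place for 3 in row 1 is R1C2.
The 3 cells of cage a must have product 12; hence R2C1 = 4.
Column 2 now contains 3, so R2C2 = 1.
Column 1 now contains 4, leaving R3C1 = 2.
Column 2 now contains 1, leaving R3C2 = 4.
4 is placed in row 3, leaving R3C3 = 1.
Row 3 already has 1; hence R3C4 = 3.
Column 1 now contains 4, so R4C1 = 3.
Column 2 now contains 4, leaving R4C2 = 2.
Row 4 already has 2, leaving R4C3 = 4.
Column 4 already has 3, so R4C4 = 1.
4 is placed in column 3, so R1C3 = 2.
The two cells of cage e must have product 8; hence R1C4 = 4.
Cage b's pair has product 6, which forces R2C3 = 3.
Column 4 already has 3; hence R2C4 = 2.
The full grid is 1 3 2 4 / 4 1 3 2 / 2 4 1 3 / 3 2 4 1.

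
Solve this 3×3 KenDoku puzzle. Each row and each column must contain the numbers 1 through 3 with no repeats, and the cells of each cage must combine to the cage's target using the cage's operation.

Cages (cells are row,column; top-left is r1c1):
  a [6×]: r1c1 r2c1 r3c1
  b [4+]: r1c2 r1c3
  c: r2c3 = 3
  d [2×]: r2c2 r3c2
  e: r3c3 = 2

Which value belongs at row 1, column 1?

2

Cage c is a single given cell, leaving r2c3 = 3.
E is a freebie, which forces r3c3 = 2.
Cage b needs two cells with sum 4, leaving r1c2 = 3.
Column 3 now contains 3; hence r1c3 = 1.
Cage d's pair has product 2; hence r2c2 = 2.
2 is placed in row 3, leaving r3c2 = 1.
Row 1 now contains 1, leaving r1c1 = 2.
Row 2 already has 2, so r2c1 = 1.
1 is placed in row 3, so r3c1 = 3.
Completed grid: 2 3 1 / 1 2 3 / 3 1 2.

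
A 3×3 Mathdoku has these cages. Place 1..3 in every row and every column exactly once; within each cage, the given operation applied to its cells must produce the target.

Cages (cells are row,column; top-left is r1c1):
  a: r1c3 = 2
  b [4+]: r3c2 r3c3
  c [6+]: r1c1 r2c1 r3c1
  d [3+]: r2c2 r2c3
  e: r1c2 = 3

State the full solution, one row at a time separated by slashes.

1 3 2 / 3 2 1 / 2 1 3

E is a freebie, leaving r1c2 = 3.
Cage a is a single given cell, which forces r1c3 = 2.
2 is placed in column 3; hence r2c3 = 1.
3 is placed in column 2; hence r3c2 = 1.
Column 3 already has 1, leaving r3c3 = 3.
Row 1 now contains 2, leaving r1c1 = 1.
The 3 cells of cage c must have sum 6, so r2c1 = 3.
1 is placed in row 2, so r2c2 = 2.
Row 3 already has 3, which forces r3c1 = 2.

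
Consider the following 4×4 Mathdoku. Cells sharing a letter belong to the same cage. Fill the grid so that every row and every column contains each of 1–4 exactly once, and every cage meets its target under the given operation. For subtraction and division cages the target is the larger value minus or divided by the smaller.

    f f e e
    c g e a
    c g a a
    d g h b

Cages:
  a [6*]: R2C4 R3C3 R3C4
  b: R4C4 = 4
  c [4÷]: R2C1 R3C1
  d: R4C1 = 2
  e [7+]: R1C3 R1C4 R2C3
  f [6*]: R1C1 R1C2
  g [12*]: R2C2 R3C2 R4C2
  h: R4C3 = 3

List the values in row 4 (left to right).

2 1 3 4

Cage d is a single given cell, so R4C1 = 2.
Cage h is a single given cell; hence R4C3 = 3.
Cage b is given, leaving R4C4 = 4.
Column 1 now contains 2, which forces R1C1 = 3.
The two cells of cage f must have product 6, which forces R1C2 = 2.
Row 1 already has 2, leaving R1C4 = 1.
Row 4 already has 4, which forces R4C2 = 1.
1 is placed in row 1; hence R1C3 = 4.
The 3 cells of cage e must have sum 7; hence R2C3 = 2.
Row 2 already has 2, so R2C4 = 3.
Cage a has product 6; hence R3C3 = 1.
3 is placed in column 4, leaving R3C4 = 2.
The two cells of cage c must have quotient 4; hence R2C1 = 1.
Row 2 already has 3; hence R2C2 = 4.
Row 3 already has 1, which forces R3C1 = 4.
The 3 cells of cage g must have product 12, so R3C2 = 3.
The full grid is 3 2 4 1 / 1 4 2 3 / 4 3 1 2 / 2 1 3 4.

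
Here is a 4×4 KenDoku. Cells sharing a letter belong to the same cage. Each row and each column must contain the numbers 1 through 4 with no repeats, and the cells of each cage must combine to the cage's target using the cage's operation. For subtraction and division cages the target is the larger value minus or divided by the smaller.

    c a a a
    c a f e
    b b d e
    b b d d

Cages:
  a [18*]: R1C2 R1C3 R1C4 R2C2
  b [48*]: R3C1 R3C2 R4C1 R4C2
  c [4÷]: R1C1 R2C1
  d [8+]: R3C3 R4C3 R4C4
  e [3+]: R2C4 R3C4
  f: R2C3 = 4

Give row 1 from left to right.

4 1 2 3

The 4 cells of cage a must have product 18; hence R2C2 = 3.
Cage f is a single given cell, so R2C3 = 4.
Cage c's pair has quotient 4, which forces R1C1 = 4.
Row 2 already has 4, which forces R2C1 = 1.
Row 2 now contains 1, which forces R2C4 = 2.
Column 4 already has 2, which forces R3C4 = 1.
Column 4 already has 1; hence R1C4 = 3.
Row 3 already has 1; hence R3C3 = 3.
Column 4 now contains 3, which forces R4C4 = 4.
Row 3 already has 3, which forces R3C1 = 2.
Cage b needs product 48; hence R3C2 = 4.
Cage b has product 48, so R4C1 = 3.
Row 4 now contains 4, which forces R4C2 = 2.
Cage d needs sum 8, which forces R4C3 = 1.
2 is placed in column 2, leaving R1C2 = 1.
Column 3 now contains 1, leaving R1C3 = 2.
The full grid is 4 1 2 3 / 1 3 4 2 / 2 4 3 1 / 3 2 1 4.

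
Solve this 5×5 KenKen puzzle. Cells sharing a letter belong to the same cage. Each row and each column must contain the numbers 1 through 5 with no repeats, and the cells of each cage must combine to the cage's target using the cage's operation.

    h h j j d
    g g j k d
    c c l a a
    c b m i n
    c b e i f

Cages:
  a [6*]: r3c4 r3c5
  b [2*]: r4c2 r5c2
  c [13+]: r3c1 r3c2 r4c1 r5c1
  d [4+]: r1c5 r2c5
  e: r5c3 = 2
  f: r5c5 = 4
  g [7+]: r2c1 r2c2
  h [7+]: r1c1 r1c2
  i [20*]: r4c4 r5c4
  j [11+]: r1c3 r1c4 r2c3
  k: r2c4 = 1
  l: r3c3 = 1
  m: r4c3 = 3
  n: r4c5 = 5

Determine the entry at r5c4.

Cage k is given, which forces r2c4 = 1.
Row 2 already has 1, which forces r2c5 = 3.
Cage l is given; hence r3c3 = 1.
3 is placed in column 5; hence r3c5 = 2.
M is a freebie, which forces r4c3 = 3.
Cage n is a single given cell, so r4c5 = 5.
E is a freebie, which forces r5c3 = 2.
Cage f is a single given cell, which forces r5c5 = 4.
The 3 cells of cage j must have sum 11, leaving r1c4 = 2.
3 is placed in column 5, leaving r1c5 = 1.
Row 3 now contains 2, so r3c4 = 3.
Cage b's pair has product 2, which forces r4c2 = 2.
5 is placed in row 4, so r4c4 = 4.
2 is placed in row 5, which forces r5c2 = 1.
4 is placed in row 5, leaving r5c4 = 5.
Cage g's pair has sum 7, leaving r2c1 = 2.
Column 2 now contains 2, leaving r2c2 = 5.
5 is placed in row 2, so r2c3 = 4.
Column 2 already has 5; hence r3c2 = 4.
4 is placed in row 4, which forces r4c1 = 1.
Row 5 already has 5, leaving r5c1 = 3.
Column 1 already has 3, so r1c1 = 4.
Column 2 already has 4, leaving r1c2 = 3.
Column 3 now contains 4, so r1c3 = 5.
Row 3 now contains 4; hence r3c1 = 5.
Filled in: 4 3 5 2 1 / 2 5 4 1 3 / 5 4 1 3 2 / 1 2 3 4 5 / 3 1 2 5 4.

5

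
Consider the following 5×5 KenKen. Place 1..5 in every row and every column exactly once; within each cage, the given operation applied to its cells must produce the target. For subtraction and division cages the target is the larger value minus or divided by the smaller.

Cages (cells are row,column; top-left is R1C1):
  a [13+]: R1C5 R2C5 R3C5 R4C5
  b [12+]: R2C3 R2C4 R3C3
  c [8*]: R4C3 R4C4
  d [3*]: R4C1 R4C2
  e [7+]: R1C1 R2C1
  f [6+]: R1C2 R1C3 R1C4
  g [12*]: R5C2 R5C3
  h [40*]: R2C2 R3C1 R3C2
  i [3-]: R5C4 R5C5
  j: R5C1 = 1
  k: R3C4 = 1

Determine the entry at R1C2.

Cage k is given, leaving R3C4 = 1.
Cage j is given; hence R5C1 = 1.
1 is placed in column 1, leaving R4C1 = 3.
Cage d needs two cells with product 3, so R4C2 = 1.
Cage f has sum 6, which forces R1C3 = 1.
Cage a has sum 13, so R2C5 = 1.
In row 1, 4 can only go at R1C5, so R1C5 = 4.
Cage a has sum 13, so R3C5 = 3.
Column 5 now contains 4, leaving R4C5 = 5.
5 is placed in column 5; hence R5C5 = 2.
Row 5 now contains 2, which forces R5C4 = 5.
Row 1 needs a 5, and only R1C1 is open for it.
Column 1 already has 5, leaving R2C1 = 2.
Column 1 already has 2, which forces R3C1 = 4.
4 is placed in row 3, which forces R3C3 = 5.
The 3 cells of cage h must have product 40, so R2C2 = 5.
Row 3 already has 5, leaving R3C2 = 2.
2 is placed in column 2, which forces R1C2 = 3.
The 3 cells of cage f must have sum 6, which forces R1C4 = 2.
2 is placed in column 4, which forces R4C4 = 4.
Column 2 now contains 3, so R5C2 = 4.
Row 5 now contains 4, which forces R5C3 = 3.
3 is placed in column 3, so R2C3 = 4.
4 is placed in column 4, which forces R2C4 = 3.
Row 4 now contains 4, which forces R4C3 = 2.
Filled in: 5 3 1 2 4 / 2 5 4 3 1 / 4 2 5 1 3 / 3 1 2 4 5 / 1 4 3 5 2.

3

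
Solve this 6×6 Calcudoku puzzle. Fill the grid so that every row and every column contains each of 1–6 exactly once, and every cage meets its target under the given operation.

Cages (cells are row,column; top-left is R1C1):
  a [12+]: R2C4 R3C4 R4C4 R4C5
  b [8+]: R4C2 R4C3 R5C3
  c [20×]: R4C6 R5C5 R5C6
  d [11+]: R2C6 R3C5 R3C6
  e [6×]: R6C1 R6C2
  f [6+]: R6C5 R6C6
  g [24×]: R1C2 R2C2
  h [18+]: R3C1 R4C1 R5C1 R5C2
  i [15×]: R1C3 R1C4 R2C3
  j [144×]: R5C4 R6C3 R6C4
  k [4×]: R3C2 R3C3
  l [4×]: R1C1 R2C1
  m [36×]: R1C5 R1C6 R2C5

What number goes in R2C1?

4

Cage j needs product 144, so R5C4 = 6.
The 3 cells of cage j must have product 144, leaving R6C3 = 6.
Cage j has product 144, so R6C4 = 4.
{4, 6} are confined to R1C2 and R2C2 in column 2; hence R3C2 = 1.
Cage k's pair has product 4, so R3C3 = 4.
Cage h has sum 18, so R5C1 = 2.
Cage h needs sum 18, so R5C2 = 5.
Column 1 already has 2, so R6C1 = 3.
3 is placed in row 6, so R6C2 = 2.
2 is placed in column 2, which forces R4C2 = 3.
Cage b has sum 8, which forces R4C3 = 2.
The 3 cells of cage c must have product 20; hence R4C6 = 5.
Cage b needs sum 8; hence R5C3 = 3.
5 is placed in column 6; hence R6C6 = 1.
The 3 cells of cage i must have product 15, so R1C4 = 3.
The 4 cells of cage h must have sum 18, which forces R3C1 = 5.
Row 3 already has 5, which forces R3C4 = 2.
Row 4 already has 5, which forces R4C1 = 6.
Row 4 already has 5, leaving R4C4 = 1.
Row 4 already has 6; hence R4C5 = 4.
The 3 cells of cage c must have product 20, leaving R5C5 = 1.
Column 6 already has 1, which forces R5C6 = 4.
1 is placed in row 6, leaving R6C5 = 5.
2 is placed in column 4, which forces R2C4 = 5.
Cage m needs product 36, which forces R2C5 = 3.
Cage d needs sum 11; hence R2C6 = 2.
Column 5 now contains 3, which forces R3C5 = 6.
6 is placed in row 3; hence R3C6 = 3.
Cage i has product 15; hence R1C3 = 5.
Column 5 already has 6, so R1C5 = 2.
2 is placed in column 6, so R1C6 = 6.
Row 2 already has 5, which forces R2C3 = 1.
Cage l's pair has product 4, so R1C1 = 1.
6 is placed in row 1, leaving R1C2 = 4.
Row 2 already has 1, leaving R2C1 = 4.
Cage g's pair has product 24, which forces R2C2 = 6.
Completed grid: 1 4 5 3 2 6 / 4 6 1 5 3 2 / 5 1 4 2 6 3 / 6 3 2 1 4 5 / 2 5 3 6 1 4 / 3 2 6 4 5 1.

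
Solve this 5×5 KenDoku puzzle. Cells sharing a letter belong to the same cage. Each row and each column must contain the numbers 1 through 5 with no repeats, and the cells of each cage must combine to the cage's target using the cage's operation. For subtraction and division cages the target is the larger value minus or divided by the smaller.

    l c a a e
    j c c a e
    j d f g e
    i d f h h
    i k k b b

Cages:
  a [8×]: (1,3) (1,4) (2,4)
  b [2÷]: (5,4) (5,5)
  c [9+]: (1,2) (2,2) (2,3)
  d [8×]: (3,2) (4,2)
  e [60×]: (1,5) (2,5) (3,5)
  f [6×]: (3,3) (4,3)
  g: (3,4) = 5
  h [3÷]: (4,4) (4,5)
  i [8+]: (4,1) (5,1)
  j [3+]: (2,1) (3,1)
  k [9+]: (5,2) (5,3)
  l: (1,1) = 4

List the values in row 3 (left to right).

1 2 3 5 4

Cage l is given, so (1,1) = 4.
Cage g is a single given cell, which forces (3,4) = 5.
Cage a has product 8, so (2,4) = 4.
Cage e has product 60, leaving (3,5) = 4.
4 is placed in row 3, so (3,2) = 2.
Row 3 now contains 2, so (3,3) = 3.
Cage d needs two cells with product 8, leaving (4,2) = 4.
3 is placed in column 3, which forces (4,3) = 2.
4 is placed in column 2, so (5,2) = 5.
5 is placed in row 5, leaving (5,3) = 4.
2 is placed in column 3; hence (1,3) = 1.
Cage a needs product 8, which forces (1,4) = 2.
Cage j's pair has sum 3, so (2,1) = 2.
Cage c needs sum 9, which forces (2,3) = 5.
Row 2 already has 5, leaving (2,5) = 3.
Row 3 now contains 2, so (3,1) = 1.
The two cells of cage i must have sum 8; hence (4,1) = 5.
Column 5 already has 3, which forces (4,5) = 1.
5 is placed in row 5; hence (5,1) = 3.
Column 4 now contains 2, so (5,4) = 1.
Column 5 already has 1, leaving (5,5) = 2.
1 is placed in row 1, so (1,2) = 3.
Column 5 already has 3; hence (1,5) = 5.
Row 2 already has 3, which forces (2,2) = 1.
Row 4 now contains 1, which forces (4,4) = 3.
Filled in: 4 3 1 2 5 / 2 1 5 4 3 / 1 2 3 5 4 / 5 4 2 3 1 / 3 5 4 1 2.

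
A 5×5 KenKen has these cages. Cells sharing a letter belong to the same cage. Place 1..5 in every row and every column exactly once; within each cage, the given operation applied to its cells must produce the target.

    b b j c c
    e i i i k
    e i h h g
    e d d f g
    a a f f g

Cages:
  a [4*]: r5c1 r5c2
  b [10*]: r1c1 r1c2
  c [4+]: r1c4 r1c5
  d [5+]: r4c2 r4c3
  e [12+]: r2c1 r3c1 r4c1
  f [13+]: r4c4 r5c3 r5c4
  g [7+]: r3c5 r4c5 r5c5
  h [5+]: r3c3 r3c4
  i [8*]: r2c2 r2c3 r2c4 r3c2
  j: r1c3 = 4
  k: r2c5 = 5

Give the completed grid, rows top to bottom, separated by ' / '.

J is a freebie; hence r1c3 = 4.
Cage k is given; hence r2c5 = 5.
Cage i needs product 8; hence r3c2 = 1.
Column 2 now contains 1; hence r5c2 = 4.
Column 3 already has 4, which forces r5c3 = 5.
Row 5 already has 5; hence r5c4 = 3.
Column 4 now contains 3, so r1c4 = 1.
Cage c needs two cells with sum 4, leaving r1c5 = 3.
Column 2 already has 4, leaving r2c2 = 2.
Cage i has product 8; hence r2c3 = 1.
Cage i needs product 8, which forces r2c4 = 4.
The two cells of cage h must have sum 5, which forces r3c3 = 3.
Cage h's pair has sum 5; hence r3c4 = 2.
Row 3 now contains 2, leaving r3c5 = 4.
2 is placed in column 2, leaving r4c2 = 3.
Column 3 already has 3, so r4c3 = 2.
The 3 cells of cage f must have sum 13; hence r4c4 = 5.
2 is placed in row 4, so r4c5 = 1.
Row 5 already has 4; hence r5c1 = 1.
1 is placed in column 5, leaving r5c5 = 2.
The two cells of cage b must have product 10, leaving r1c1 = 2.
2 is placed in column 2; hence r1c2 = 5.
Row 2 now contains 4; hence r2c1 = 3.
4 is placed in row 3; hence r3c1 = 5.
Row 4 already has 5, so r4c1 = 4.

2 5 4 1 3 / 3 2 1 4 5 / 5 1 3 2 4 / 4 3 2 5 1 / 1 4 5 3 2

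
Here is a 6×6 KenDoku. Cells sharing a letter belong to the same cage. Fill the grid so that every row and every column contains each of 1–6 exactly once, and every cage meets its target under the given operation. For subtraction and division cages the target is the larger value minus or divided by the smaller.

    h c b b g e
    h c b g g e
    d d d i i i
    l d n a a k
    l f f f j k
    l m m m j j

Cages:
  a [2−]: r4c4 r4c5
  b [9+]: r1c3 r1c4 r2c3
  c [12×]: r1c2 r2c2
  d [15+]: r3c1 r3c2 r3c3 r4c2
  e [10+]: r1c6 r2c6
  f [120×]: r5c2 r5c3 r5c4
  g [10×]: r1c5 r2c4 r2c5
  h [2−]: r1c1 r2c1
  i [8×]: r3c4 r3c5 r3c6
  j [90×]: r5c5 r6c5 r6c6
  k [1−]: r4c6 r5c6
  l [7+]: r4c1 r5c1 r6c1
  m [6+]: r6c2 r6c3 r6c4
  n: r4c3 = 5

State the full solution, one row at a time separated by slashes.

3 4 2 1 5 6 / 5 3 6 2 1 4 / 6 5 3 4 2 1 / 2 1 5 6 4 3 / 1 6 4 5 3 2 / 4 2 1 3 6 5

Cage n is given, which forces r4c3 = 5.
Row 6 needs a 4, and only r6c1 is open for it.
The only place for 6 in column 1 is r3c1.
Row 3 needs a 5, and only r3c2 is open for it.
The 3 cells of cage f must have product 120, so r5c4 = 5.
The only place for 3 in row 3 is r3c3.
Cage d has sum 15; hence r4c2 = 1.
Row 4 now contains 1, which forces r4c1 = 2.
Cage l has sum 7, leaving r5c1 = 1.
In row 4, 3 can only go at r4c6, so r4c6 = 3.
Row 5 needs a 2, and only r5c6 is open for it.
The only place for 3 in row 5 is r5c5.
In column 6, 1 can only go at r3c6, so r3c6 = 1.
The only place for 5 in column 6 is r6c6.
5 is placed in row 6, which forces r6c5 = 6.
The two cells of cage a must have difference 2, which forces r4c4 = 6.
6 is placed in column 5; hence r4c5 = 4.
Cage i needs product 8, so r3c4 = 4.
Column 5 now contains 4, leaving r3c5 = 2.
Cage g needs product 10, so r2c4 = 2.
The 3 cells of cage b must have sum 9; hence r1c3 = 2.
Column 3 now contains 2, leaving r6c3 = 1.
Row 6 now contains 1, which forces r6c4 = 3.
Column 4 already has 3, leaving r1c4 = 1.
Row 1 now contains 1, leaving r1c5 = 5.
The 3 cells of cage b must have sum 9, so r2c3 = 6.
5 is placed in column 5, which forces r2c5 = 1.
Row 2 already has 6, so r2c6 = 4.
6 is placed in column 3, which forces r5c3 = 4.
3 is placed in row 6, so r6c2 = 2.
Row 1 already has 5, leaving r1c1 = 3.
The two cells of cage c must have product 12, which forces r1c2 = 4.
Column 6 already has 4, which forces r1c6 = 6.
Cage h needs two cells with difference 2, leaving r2c1 = 5.
4 is placed in row 2, so r2c2 = 3.
Row 5 already has 4; hence r5c2 = 6.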